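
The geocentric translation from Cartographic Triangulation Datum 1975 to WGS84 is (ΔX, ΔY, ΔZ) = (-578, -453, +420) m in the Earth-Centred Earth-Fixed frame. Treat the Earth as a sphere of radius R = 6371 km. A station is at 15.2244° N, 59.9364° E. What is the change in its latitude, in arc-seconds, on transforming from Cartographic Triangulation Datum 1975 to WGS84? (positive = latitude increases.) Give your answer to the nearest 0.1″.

sin φ = 0.262600, cos φ = 0.964905, sin λ = 0.865470, cos λ = 0.500961.
North component: ΔN = −sin φ cos λ·ΔX − sin φ sin λ·ΔY + cos φ·ΔZ = −(0.262600)(0.500961)(-578) − (0.262600)(0.865470)(-453) + (0.964905)(420) = 584.25 m.
1° of latitude spans πR/180 = 111195 m, so Δφ = 584.25 / 111195 × 3600 = 18.915″.

Δφ = 18.9″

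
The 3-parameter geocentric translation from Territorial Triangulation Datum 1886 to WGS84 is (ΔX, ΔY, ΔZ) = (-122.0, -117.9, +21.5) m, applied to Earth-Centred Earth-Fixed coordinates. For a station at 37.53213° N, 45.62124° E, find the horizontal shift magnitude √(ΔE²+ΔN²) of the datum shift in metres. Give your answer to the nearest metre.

At φ = 37.53213°, λ = 45.62124°: sin φ = 0.609206, cos φ = 0.793012, sin λ = 0.714732, cos λ = 0.699398.
ΔE = −sin λ·ΔX + cos λ·ΔY = −(0.714732)·(-122.0) + (0.699398)·(-117.9) = 4.74 m.
ΔN = −sin φ cos λ·ΔX − sin φ sin λ·ΔY + cos φ·ΔZ = −(0.609206)(0.699398)(-122.0) − (0.609206)(0.714732)(-117.9) + (0.793012)(21.5) = 120.37 m.
Horizontal magnitude = √(ΔE² + ΔN²) = √(4.74² + 120.37²) = 120.46 m.

120 m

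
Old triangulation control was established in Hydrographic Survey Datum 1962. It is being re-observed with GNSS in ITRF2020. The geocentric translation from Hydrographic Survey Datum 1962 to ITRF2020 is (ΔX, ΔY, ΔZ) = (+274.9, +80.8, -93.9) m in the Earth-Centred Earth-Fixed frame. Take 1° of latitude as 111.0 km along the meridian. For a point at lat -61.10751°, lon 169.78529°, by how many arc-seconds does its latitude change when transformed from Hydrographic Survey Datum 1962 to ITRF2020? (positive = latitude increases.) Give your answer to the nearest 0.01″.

Δφ = -8.75″

sin φ = -0.875528, cos φ = 0.483168, sin λ = 0.177337, cos λ = -0.984150.
North component: ΔN = −sin φ cos λ·ΔX − sin φ sin λ·ΔY + cos φ·ΔZ = −(-0.875528)(-0.984150)(274.9) − (-0.875528)(0.177337)(80.8) + (0.483168)(-93.9) = -269.69 m.
1° of latitude spans 111000 m, so Δφ = -269.69 / 111000 × 3600 = -8.747″.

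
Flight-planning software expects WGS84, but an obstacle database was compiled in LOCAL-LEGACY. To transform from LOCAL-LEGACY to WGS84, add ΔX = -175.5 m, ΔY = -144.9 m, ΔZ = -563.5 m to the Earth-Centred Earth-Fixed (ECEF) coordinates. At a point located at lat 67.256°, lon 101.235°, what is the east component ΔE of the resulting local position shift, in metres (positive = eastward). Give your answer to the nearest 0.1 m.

At φ = 67.256°, λ = 101.235°: sin φ = 0.922241, cos φ = 0.386614, sin λ = 0.980836, cos λ = -0.194834.
ΔE = −sin λ·ΔX + cos λ·ΔY = −(0.980836)·(-175.5) + (-0.194834)·(-144.9) = 200.37 m.

ΔE = 200.4 m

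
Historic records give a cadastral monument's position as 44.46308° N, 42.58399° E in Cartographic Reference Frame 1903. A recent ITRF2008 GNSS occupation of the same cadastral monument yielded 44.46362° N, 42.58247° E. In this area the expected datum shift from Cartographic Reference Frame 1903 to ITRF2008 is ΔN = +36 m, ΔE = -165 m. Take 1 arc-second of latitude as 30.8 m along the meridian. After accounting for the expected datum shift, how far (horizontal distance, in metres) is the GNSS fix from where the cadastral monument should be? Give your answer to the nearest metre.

Observed coordinate differences: Δφ = +0.00054°, Δλ = -0.00152°.
Converting to metres (1° lat = 110880 m, cos φ = 0.713702): observed ΔN = 59.9 m, observed ΔE = -120.3 m.
Subtracting the expected shift leaves a residual of 59.9 − (36) = 23.9 m north and -120.3 − (-165) = 44.7 m east.
Residual distance = √(23.9² + 44.7²) = 50.7 m.

51 m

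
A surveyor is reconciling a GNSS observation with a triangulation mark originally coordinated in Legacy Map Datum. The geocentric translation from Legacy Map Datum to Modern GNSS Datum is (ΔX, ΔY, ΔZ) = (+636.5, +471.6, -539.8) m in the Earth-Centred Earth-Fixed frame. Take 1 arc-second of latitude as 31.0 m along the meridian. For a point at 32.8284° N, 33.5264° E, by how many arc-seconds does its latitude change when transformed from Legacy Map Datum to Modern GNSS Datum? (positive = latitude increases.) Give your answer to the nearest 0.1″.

Δφ = -28.5″

sin φ = 0.542125, cos φ = 0.840298, sin λ = 0.552321, cos λ = 0.833631.
North component: ΔN = −sin φ cos λ·ΔX − sin φ sin λ·ΔY + cos φ·ΔZ = −(0.542125)(0.833631)(636.5) − (0.542125)(0.552321)(471.6) + (0.840298)(-539.8) = -882.46 m.
1° of latitude spans 3600 × 31.00 = 111600 m, so Δφ = -882.46 / 111600 × 3600 = -28.466″.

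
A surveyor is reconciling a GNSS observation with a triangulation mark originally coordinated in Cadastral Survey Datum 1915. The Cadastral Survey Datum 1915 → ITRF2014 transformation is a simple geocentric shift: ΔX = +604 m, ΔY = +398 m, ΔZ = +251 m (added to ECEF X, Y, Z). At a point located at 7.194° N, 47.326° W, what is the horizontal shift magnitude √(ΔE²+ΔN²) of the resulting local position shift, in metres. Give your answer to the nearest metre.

751 m

The local east axis at (φ, λ) is (−sin λ, cos λ, 0), so ΔE = −sin(-47.326°)·604 + cos(-47.326°)·398 = 713.85 m.
The local north axis is (−sin φ cos λ, −sin φ sin λ, cos φ), giving ΔN = -51.270 + 36.644 + 249.024 = 234.40 m.
Horizontal magnitude = √(ΔE² + ΔN²) = √(713.85² + 234.40²) = 751.35 m.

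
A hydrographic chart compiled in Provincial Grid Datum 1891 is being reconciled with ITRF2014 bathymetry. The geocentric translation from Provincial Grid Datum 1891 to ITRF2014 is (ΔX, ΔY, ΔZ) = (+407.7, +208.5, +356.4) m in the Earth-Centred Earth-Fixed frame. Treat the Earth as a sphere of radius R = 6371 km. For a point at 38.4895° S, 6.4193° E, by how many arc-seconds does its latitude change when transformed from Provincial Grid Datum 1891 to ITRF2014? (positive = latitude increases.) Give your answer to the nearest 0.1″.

Δφ = 17.7″

sin φ = -0.622371, cos φ = 0.782722, sin λ = 0.111804, cos λ = 0.993730.
North component: ΔN = −sin φ cos λ·ΔX − sin φ sin λ·ΔY + cos φ·ΔZ = −(-0.622371)(0.993730)(407.7) − (-0.622371)(0.111804)(208.5) + (0.782722)(356.4) = 545.62 m.
1° of latitude spans πR/180 = 111195 m, so Δφ = 545.62 / 111195 × 3600 = 17.665″.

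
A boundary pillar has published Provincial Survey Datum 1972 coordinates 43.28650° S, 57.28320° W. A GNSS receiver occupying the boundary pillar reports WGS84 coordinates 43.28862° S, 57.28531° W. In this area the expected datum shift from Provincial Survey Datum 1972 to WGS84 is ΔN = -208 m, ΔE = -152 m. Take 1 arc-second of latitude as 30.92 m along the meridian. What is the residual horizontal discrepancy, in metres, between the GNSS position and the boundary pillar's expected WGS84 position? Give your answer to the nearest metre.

Observed coordinate differences: Δφ = -0.00212°, Δλ = -0.00211°.
Converting to metres (1° lat = 111312 m, cos φ = 0.727934): observed ΔN = -236.0 m, observed ΔE = -171.0 m.
Subtracting the expected shift leaves a residual of -236.0 − (-208) = -28.0 m north and -171.0 − (-152) = -19.0 m east.
Residual distance = √((-28.0)² + (-19.0)²) = 33.8 m.

34 m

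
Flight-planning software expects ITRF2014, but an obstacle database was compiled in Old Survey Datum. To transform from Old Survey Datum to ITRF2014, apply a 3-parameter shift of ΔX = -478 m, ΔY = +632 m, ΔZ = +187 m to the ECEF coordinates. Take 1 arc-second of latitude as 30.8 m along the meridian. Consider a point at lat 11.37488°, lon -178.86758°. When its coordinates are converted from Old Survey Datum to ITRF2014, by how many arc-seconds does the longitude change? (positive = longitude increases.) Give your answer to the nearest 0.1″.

sin φ = 0.197228, cos φ = 0.980358, sin λ = -0.019763, cos λ = -0.999805.
East component: ΔE = −sin λ·ΔX + cos λ·ΔY = −(-0.019763)(-478) + (-0.999805)(632) = -641.32 m.
1° of latitude spans 3600 × 30.80 = 110880 m; at latitude φ, 1° of longitude spans that × cos φ = 108702.1 m, so Δλ = -641.32 / 108702.1 × 3600 = -21.239″.

Δλ = -21.2″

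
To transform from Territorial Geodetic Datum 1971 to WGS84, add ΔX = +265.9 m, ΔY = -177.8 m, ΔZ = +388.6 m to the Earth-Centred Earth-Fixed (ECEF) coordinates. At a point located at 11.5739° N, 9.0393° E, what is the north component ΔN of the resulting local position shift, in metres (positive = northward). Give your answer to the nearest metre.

At φ = 11.5739°, λ = 9.0393°: sin φ = 0.200632, cos φ = 0.979667, sin λ = 0.157112, cos λ = 0.987581.
ΔN = −sin φ cos λ·ΔX − sin φ sin λ·ΔY + cos φ·ΔZ = −(0.200632)(0.987581)(265.9) − (0.200632)(0.157112)(-177.8) + (0.979667)(388.6) = 333.62 m.

ΔN = 334 m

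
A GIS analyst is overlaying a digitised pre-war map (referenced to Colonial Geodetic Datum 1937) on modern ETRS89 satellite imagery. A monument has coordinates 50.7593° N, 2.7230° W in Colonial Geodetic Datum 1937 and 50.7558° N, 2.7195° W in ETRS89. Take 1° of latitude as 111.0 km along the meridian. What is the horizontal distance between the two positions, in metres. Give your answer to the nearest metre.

460 m

Δφ = 50.7558° − 50.7593° = -0.0035°; Δλ = -2.7195° − -2.7230° = +0.0035°.
ΔN = Δφ × 111000 = -388.5 m; ΔE = Δλ × 111000 × cos(50.7593°) = +0.0035 × 111000 × 0.632580 = 245.8 m.
Distance = √(ΔE² + ΔN²) = √(245.8² + (-388.5)²) = 459.7 m.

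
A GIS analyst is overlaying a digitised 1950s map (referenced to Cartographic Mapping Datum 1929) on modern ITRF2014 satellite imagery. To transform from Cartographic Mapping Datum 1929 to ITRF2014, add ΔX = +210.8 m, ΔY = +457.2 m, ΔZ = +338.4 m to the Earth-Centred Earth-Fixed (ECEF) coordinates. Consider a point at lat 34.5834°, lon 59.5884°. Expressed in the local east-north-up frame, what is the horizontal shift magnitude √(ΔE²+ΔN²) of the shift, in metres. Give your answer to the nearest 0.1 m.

50.0 m

The local east axis at (φ, λ) is (−sin λ, cos λ, 0), so ΔE = −sin(59.5884°)·210.8 + cos(59.5884°)·457.2 = 49.64 m.
The local north axis is (−sin φ cos λ, −sin φ sin λ, cos φ), giving ΔN = -60.568 − 223.804 + 278.605 = -5.77 m.
Horizontal magnitude = √(ΔE² + ΔN²) = √(49.64² + (-5.77)²) = 49.98 m.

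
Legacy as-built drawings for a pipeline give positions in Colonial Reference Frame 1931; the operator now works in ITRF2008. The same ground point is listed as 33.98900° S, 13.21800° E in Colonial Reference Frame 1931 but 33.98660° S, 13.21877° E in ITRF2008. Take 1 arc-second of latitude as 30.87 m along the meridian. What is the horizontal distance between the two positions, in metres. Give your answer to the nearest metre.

276 m

Δφ = -33.98660° − -33.98900° = +0.00240°; Δλ = 13.21877° − 13.21800° = +0.00077°.
1° of latitude = 3600 × 30.87 = 111132 m.
ΔN = Δφ × 111132 = 266.7 m; ΔE = Δλ × 111132 × cos(-33.98900°) = +0.00077 × 111132 × 0.829145 = 71.0 m.
Distance = √(ΔE² + ΔN²) = √(71.0² + 266.7²) = 276.0 m.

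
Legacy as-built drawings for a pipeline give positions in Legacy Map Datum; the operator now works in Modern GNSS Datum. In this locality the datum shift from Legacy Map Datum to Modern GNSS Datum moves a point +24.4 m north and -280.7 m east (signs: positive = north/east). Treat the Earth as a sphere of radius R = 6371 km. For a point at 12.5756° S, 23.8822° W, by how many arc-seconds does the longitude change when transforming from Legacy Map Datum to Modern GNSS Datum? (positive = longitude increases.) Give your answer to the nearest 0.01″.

Δλ = -9.31″

At latitude -12.5756°, cos φ = 0.976010.
One radian of longitude at latitude φ spans R cos φ, so Δλ = ΔE / (R cos φ) = -280.7 / (6371000 × 0.976010) = -4.5142e-05 rad = -9.311″.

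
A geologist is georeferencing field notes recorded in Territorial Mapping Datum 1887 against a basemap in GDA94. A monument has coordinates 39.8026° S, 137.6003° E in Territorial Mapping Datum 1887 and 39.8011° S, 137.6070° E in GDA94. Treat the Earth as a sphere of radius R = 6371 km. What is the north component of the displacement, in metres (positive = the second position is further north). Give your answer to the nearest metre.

ΔN = 167 m

Δφ = -39.8011° − -39.8026° = +0.0015°; Δλ = 137.6070° − 137.6003° = +0.0067°.
1° along a meridian = πR/180 = 111195 m.
ΔN = Δφ × 111195 = 166.8 m; ΔE = Δλ × 111195 × cos(-39.8026°) = +0.0067 × 111195 × 0.768254 = 572.4 m.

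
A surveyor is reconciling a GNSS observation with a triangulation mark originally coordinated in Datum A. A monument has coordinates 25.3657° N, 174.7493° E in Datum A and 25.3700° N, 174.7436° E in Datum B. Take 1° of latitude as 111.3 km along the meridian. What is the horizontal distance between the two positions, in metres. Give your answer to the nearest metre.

747 m

Δφ = 25.3700° − 25.3657° = +0.0043°; Δλ = 174.7436° − 174.7493° = -0.0057°.
ΔN = Δφ × 111300 = 478.6 m; ΔE = Δλ × 111300 × cos(25.3657°) = -0.0057 × 111300 × 0.903592 = -573.2 m.
Distance = √(ΔE² + ΔN²) = √((-573.2)² + 478.6²) = 746.8 m.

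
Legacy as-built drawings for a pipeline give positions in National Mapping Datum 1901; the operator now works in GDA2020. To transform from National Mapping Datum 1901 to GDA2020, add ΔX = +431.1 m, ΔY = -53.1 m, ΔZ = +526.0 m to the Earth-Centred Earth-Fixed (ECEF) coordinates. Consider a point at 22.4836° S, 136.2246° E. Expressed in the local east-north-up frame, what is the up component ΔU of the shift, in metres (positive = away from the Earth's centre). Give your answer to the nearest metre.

ΔU = -523 m

At φ = -22.4836°, λ = 136.2246°: sin φ = -0.382419, cos φ = 0.923989, sin λ = 0.691833, cos λ = -0.722057.
ΔU = cos φ cos λ·ΔX + cos φ sin λ·ΔY + sin φ·ΔZ = (0.923989)(-0.722057)(431.1) + (0.923989)(0.691833)(-53.1) + (-0.382419)(526.0) = -522.71 m.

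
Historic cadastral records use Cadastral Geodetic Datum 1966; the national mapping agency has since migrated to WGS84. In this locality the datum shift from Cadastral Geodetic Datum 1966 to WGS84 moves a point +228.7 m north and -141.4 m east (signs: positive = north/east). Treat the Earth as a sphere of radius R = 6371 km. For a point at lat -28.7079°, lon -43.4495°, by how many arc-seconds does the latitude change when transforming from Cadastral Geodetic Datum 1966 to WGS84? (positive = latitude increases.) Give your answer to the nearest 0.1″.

On a sphere of radius R, 1 rad of latitude = R, so Δφ = ΔN / R = 228.7 / 6371000 = 3.5897e-05 rad = 7.404″.

Δφ = 7.4″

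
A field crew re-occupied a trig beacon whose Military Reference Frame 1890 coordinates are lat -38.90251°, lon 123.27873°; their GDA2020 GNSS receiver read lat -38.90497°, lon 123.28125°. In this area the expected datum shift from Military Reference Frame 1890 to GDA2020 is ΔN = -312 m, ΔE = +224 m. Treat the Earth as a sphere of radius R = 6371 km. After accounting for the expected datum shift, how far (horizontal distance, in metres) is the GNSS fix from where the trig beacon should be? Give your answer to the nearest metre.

Observed coordinate differences: Δφ = -0.00246°, Δλ = +0.00252°.
Converting to metres (1° lat = 111195 m, cos φ = 0.778216): observed ΔN = -273.5 m, observed ΔE = 218.1 m.
Subtracting the expected shift leaves a residual of -273.5 − (-312) = 38.5 m north and 218.1 − (224) = -5.9 m east.
Residual distance = √(38.5² + (-5.9)²) = 38.9 m.

39 m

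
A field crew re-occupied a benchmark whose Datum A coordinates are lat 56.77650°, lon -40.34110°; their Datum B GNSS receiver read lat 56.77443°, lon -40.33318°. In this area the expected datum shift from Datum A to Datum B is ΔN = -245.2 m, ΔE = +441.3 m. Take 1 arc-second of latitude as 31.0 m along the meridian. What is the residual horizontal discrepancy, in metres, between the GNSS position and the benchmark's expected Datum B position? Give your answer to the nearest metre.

Observed coordinate differences: Δφ = -0.00207°, Δλ = +0.00792°.
Converting to metres (1° lat = 111600 m, cos φ = 0.547906): observed ΔN = -231.0 m, observed ΔE = 484.3 m.
Subtracting the expected shift leaves a residual of -231.0 − (-245.2) = 14.2 m north and 484.3 − (441.3) = 43.0 m east.
Residual distance = √(14.2² + 43.0²) = 45.3 m.

45 m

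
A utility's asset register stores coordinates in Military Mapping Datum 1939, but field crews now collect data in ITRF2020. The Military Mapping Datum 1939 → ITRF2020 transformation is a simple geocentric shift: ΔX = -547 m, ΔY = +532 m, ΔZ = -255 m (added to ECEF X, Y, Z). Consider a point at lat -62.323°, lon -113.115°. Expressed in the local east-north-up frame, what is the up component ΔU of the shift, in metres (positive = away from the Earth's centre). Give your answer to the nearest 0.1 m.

ΔU = 98.3 m

The local up (radial) axis is (cos φ cos λ, cos φ sin λ, sin φ), giving ΔU = 99.744 − 227.269 + 225.823 = 98.30 m.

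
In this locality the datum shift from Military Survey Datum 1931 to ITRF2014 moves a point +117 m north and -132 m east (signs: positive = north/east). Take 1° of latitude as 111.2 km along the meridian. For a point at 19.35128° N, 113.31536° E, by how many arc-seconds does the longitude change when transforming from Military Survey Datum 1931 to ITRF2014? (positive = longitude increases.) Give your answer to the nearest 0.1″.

Δλ = -4.5″

At latitude 19.35128°, cos φ = 0.943505.
1° of longitude at this latitude = 111.2 × cos φ = 104.92 km, so Δλ = -132.0 / 104917.7 = -0.0012581° = -4.529″.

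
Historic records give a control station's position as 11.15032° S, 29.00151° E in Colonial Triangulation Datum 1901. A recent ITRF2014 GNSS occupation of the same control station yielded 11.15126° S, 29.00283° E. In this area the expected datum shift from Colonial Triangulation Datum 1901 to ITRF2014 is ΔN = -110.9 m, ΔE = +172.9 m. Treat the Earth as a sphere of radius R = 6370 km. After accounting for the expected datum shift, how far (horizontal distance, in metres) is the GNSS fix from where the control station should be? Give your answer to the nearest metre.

30 m

Observed coordinate differences: Δφ = -0.00094°, Δλ = +0.00132°.
Converting to metres (1° lat = 111177 m, cos φ = 0.981123): observed ΔN = -104.5 m, observed ΔE = 144.0 m.
Subtracting the expected shift leaves a residual of -104.5 − (-110.9) = 6.4 m north and 144.0 − (172.9) = -28.9 m east.
Residual distance = √(6.4² + (-28.9)²) = 29.6 m.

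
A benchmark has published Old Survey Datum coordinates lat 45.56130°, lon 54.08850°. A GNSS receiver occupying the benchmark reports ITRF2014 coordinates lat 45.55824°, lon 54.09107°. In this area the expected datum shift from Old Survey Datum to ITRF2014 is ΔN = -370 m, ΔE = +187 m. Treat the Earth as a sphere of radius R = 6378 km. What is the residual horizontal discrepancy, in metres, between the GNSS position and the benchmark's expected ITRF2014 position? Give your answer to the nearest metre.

Observed coordinate differences: Δφ = -0.00306°, Δλ = +0.00257°.
Converting to metres (1° lat = 111317 m, cos φ = 0.700146): observed ΔN = -340.6 m, observed ΔE = 200.3 m.
Subtracting the expected shift leaves a residual of -340.6 − (-370) = 29.4 m north and 200.3 − (187) = 13.3 m east.
Residual distance = √(29.4² + 13.3²) = 32.2 m.

32 m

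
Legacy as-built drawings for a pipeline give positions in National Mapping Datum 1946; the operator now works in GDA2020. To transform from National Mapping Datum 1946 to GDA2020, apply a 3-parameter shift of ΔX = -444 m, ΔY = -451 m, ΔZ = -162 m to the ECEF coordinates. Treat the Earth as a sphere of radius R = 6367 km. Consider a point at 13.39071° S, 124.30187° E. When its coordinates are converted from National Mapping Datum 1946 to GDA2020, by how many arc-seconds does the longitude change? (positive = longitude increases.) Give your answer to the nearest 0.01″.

Δλ = 20.68″

sin φ = -0.231590, cos φ = 0.972813, sin λ = 0.826080, cos λ = -0.563553.
East component: ΔE = −sin λ·ΔX + cos λ·ΔY = −(0.826080)(-444) + (-0.563553)(-451) = 620.94 m.
1° of latitude spans πR/180 = 111125 m; at latitude φ, 1° of longitude spans that × cos φ = 108104.0 m, so Δλ = 620.94 / 108104.0 × 3600 = 20.678″.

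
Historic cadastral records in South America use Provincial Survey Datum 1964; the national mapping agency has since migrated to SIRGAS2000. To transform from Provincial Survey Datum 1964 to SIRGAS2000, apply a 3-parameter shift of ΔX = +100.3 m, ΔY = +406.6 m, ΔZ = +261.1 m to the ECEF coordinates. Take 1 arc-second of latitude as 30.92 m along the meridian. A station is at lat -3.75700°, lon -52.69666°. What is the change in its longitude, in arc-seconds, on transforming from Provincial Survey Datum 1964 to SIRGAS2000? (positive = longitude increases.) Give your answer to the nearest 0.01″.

sin φ = -0.065525, cos φ = 0.997851, sin λ = -0.795438, cos λ = 0.606035.
East component: ΔE = −sin λ·ΔX + cos λ·ΔY = −(-0.795438)(100.3) + (0.606035)(406.6) = 326.20 m.
1° of latitude spans 3600 × 30.92 = 111312 m; at latitude φ, 1° of longitude spans that × cos φ = 111072.8 m, so Δλ = 326.20 / 111072.8 × 3600 = 10.572″.

Δλ = 10.57″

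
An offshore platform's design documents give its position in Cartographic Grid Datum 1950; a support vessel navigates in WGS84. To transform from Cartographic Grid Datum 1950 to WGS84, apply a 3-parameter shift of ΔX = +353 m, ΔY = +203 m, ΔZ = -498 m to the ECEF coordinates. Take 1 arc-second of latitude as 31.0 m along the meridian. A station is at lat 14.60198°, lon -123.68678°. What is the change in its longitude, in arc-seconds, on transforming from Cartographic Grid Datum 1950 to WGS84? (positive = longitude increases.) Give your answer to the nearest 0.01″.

sin φ = 0.252103, cos φ = 0.967700, sin λ = -0.832082, cos λ = -0.554652.
East component: ΔE = −sin λ·ΔX + cos λ·ΔY = −(-0.832082)(353) + (-0.554652)(203) = 181.13 m.
1° of latitude spans 3600 × 31.00 = 111600 m; at latitude φ, 1° of longitude spans that × cos φ = 107995.4 m, so Δλ = 181.13 / 107995.4 × 3600 = 6.038″.

Δλ = 6.04″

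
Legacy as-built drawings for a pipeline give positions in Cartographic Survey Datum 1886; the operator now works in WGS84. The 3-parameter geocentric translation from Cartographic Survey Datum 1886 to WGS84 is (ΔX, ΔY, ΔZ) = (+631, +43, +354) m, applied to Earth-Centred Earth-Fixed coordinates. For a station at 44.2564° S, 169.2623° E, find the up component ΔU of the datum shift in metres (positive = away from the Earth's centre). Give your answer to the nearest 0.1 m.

ΔU = -685.3 m

The local up (radial) axis is (cos φ cos λ, cos φ sin λ, sin φ), giving ΔU = -444.024 + 5.738 − 247.046 = -685.33 m.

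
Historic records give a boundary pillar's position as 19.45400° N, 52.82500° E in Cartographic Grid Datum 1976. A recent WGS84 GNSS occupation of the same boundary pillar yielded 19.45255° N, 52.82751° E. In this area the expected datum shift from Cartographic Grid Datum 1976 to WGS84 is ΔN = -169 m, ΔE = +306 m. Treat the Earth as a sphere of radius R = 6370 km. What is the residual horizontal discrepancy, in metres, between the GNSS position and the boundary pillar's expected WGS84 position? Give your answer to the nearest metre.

44 m

Observed coordinate differences: Δφ = -0.00145°, Δλ = +0.00251°.
Converting to metres (1° lat = 111177 m, cos φ = 0.942909): observed ΔN = -161.2 m, observed ΔE = 263.1 m.
Subtracting the expected shift leaves a residual of -161.2 − (-169) = 7.8 m north and 263.1 − (306) = -42.9 m east.
Residual distance = √(7.8² + (-42.9)²) = 43.6 m.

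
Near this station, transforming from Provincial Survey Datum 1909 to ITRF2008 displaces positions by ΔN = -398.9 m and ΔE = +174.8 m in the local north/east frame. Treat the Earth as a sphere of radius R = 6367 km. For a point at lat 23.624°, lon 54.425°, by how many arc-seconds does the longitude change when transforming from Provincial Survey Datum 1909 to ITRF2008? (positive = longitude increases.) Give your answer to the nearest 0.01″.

Δλ = 6.18″

At latitude 23.624°, cos φ = 0.916195.
One radian of longitude at latitude φ spans R cos φ, so Δλ = ΔE / (R cos φ) = 174.8 / (6367000 × 0.916195) = 2.9965e-05 rad = 6.181″.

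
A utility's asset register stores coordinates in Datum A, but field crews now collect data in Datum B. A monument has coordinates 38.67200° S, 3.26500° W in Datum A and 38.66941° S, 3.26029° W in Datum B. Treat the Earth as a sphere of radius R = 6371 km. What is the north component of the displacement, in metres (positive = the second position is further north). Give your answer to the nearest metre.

Δφ = -38.66941° − -38.67200° = +0.00259°; Δλ = -3.26029° − -3.26500° = +0.00471°.
1° along a meridian = πR/180 = 111195 m.
ΔN = Δφ × 111195 = 288.0 m; ΔE = Δλ × 111195 × cos(-38.67200°) = +0.00471 × 111195 × 0.780736 = 408.9 m.

ΔN = 288 m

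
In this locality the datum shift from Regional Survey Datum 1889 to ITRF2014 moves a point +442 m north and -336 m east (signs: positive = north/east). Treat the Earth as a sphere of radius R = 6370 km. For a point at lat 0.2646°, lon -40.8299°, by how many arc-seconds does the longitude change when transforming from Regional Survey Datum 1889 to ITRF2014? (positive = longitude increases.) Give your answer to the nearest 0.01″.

Δλ = -10.88″

At latitude 0.2646°, cos φ = 0.999989.
One radian of longitude at latitude φ spans R cos φ, so Δλ = ΔE / (R cos φ) = -336.0 / (6370000 × 0.999989) = -5.2748e-05 rad = -10.880″.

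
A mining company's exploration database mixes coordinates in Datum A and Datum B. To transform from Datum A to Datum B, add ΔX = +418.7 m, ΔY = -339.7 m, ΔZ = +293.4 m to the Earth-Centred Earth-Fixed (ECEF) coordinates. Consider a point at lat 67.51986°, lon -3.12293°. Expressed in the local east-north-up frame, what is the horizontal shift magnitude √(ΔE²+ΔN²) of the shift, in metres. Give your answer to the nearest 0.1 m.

430.0 m

The local east axis at (φ, λ) is (−sin λ, cos λ, 0), so ΔE = −sin(-3.12293°)·418.7 + cos(-3.12293°)·(-339.7) = -316.39 m.
The local north axis is (−sin φ cos λ, −sin φ sin λ, cos φ), giving ΔN = -386.309 − 17.100 + 112.185 = -291.22 m.
Horizontal magnitude = √(ΔE² + ΔN²) = √((-316.39)² + (-291.22)²) = 430.01 m.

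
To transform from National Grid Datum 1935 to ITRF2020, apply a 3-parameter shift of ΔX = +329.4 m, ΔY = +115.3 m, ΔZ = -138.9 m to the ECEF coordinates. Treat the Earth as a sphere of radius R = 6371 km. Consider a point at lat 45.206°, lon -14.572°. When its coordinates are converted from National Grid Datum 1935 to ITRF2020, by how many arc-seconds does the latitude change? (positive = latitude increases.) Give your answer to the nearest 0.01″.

sin φ = 0.709645, cos φ = 0.704560, sin λ = -0.251596, cos λ = 0.967832.
North component: ΔN = −sin φ cos λ·ΔX − sin φ sin λ·ΔY + cos φ·ΔZ = −(0.709645)(0.967832)(329.4) − (0.709645)(-0.251596)(115.3) + (0.704560)(-138.9) = -303.51 m.
1° of latitude spans πR/180 = 111195 m, so Δφ = -303.51 / 111195 × 3600 = -9.826″.

Δφ = -9.83″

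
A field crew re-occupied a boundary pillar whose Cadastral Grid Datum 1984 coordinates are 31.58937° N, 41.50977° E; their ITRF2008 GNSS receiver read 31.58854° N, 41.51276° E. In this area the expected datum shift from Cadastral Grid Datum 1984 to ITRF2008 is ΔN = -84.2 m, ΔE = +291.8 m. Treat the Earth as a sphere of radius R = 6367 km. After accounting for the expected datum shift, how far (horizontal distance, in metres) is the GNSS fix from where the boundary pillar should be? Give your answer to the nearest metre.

12 m

Observed coordinate differences: Δφ = -0.00083°, Δλ = +0.00299°.
Converting to metres (1° lat = 111125 m, cos φ = 0.851824): observed ΔN = -92.2 m, observed ΔE = 283.0 m.
Subtracting the expected shift leaves a residual of -92.2 − (-84.2) = -8.0 m north and 283.0 − (291.8) = -8.8 m east.
Residual distance = √((-8.0)² + (-8.8)²) = 11.9 m.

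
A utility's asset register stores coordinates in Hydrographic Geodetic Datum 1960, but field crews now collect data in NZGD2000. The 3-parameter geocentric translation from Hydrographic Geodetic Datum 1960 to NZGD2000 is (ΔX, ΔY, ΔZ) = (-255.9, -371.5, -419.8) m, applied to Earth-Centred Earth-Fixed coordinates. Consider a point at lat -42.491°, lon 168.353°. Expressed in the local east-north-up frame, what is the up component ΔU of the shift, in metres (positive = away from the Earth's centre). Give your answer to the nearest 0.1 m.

The local up (radial) axis is (cos φ cos λ, cos φ sin λ, sin φ), giving ΔU = 184.811 − 55.303 + 283.564 = 413.07 m.

ΔU = 413.1 m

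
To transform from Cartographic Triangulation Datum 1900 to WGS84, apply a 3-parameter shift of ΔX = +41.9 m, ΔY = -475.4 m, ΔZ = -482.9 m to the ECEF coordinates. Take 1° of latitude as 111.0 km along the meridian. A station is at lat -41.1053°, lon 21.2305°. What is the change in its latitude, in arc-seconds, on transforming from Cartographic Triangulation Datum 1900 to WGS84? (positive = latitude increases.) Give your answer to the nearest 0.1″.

sin φ = -0.657445, cos φ = 0.753503, sin λ = 0.362121, cos λ = 0.932131.
North component: ΔN = −sin φ cos λ·ΔX − sin φ sin λ·ΔY + cos φ·ΔZ = −(-0.657445)(0.932131)(41.9) − (-0.657445)(0.362121)(-475.4) + (0.753503)(-482.9) = -451.37 m.
1° of latitude spans 111000 m, so Δφ = -451.37 / 111000 × 3600 = -14.639″.

Δφ = -14.6″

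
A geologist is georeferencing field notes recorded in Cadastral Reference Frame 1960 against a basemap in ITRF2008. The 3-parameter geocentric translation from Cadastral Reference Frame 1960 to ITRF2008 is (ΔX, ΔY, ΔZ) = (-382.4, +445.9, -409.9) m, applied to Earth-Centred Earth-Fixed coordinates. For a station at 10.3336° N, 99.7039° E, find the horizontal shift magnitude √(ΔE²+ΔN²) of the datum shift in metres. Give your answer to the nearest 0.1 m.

The local east axis at (φ, λ) is (−sin λ, cos λ, 0), so ΔE = −sin(99.7039°)·(-382.4) + cos(99.7039°)·445.9 = 301.77 m.
The local north axis is (−sin φ cos λ, −sin φ sin λ, cos φ), giving ΔN = -11.562 − 78.841 − 403.251 = -493.65 m.
Horizontal magnitude = √(ΔE² + ΔN²) = √(301.77² + (-493.65)²) = 578.58 m.

578.6 m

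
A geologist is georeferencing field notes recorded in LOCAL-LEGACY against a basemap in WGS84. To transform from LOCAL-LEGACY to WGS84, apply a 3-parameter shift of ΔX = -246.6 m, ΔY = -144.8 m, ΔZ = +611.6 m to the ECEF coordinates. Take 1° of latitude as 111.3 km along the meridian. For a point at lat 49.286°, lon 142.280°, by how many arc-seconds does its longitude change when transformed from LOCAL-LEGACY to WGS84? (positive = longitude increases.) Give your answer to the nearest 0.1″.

Δλ = 13.2″

sin φ = 0.757975, cos φ = 0.652284, sin λ = 0.611803, cos λ = -0.791010.
East component: ΔE = −sin λ·ΔX + cos λ·ΔY = −(0.611803)(-246.6) + (-0.791010)(-144.8) = 265.41 m.
1° of latitude spans 111300 m; at latitude φ, 1° of longitude spans that × cos φ = 72599.2 m, so Δλ = 265.41 / 72599.2 × 3600 = 13.161″.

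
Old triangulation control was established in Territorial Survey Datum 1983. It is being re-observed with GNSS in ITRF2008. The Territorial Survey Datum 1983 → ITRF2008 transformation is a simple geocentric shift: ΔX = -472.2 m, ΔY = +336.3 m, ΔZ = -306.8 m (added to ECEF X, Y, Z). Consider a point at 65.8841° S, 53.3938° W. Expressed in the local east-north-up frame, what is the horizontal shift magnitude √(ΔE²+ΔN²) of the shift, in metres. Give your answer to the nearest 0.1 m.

At φ = -65.8841°, λ = -53.3938°: sin φ = -0.912721, cos φ = 0.408584, sin λ = -0.802753, cos λ = 0.596312.
ΔE = −sin λ·ΔX + cos λ·ΔY = −(-0.802753)·(-472.2) + (0.596312)·(336.3) = -178.52 m.
ΔN = −sin φ cos λ·ΔX − sin φ sin λ·ΔY + cos φ·ΔZ = −(-0.912721)(0.596312)(-472.2) − (-0.912721)(-0.802753)(336.3) + (0.408584)(-306.8) = -628.76 m.
Horizontal magnitude = √(ΔE² + ΔN²) = √((-178.52)² + (-628.76)²) = 653.61 m.

653.6 m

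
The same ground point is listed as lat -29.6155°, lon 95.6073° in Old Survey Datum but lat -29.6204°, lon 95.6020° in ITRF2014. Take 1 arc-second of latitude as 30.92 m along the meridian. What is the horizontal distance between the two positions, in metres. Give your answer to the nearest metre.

749 m

Δφ = -29.6204° − -29.6155° = -0.0049°; Δλ = 95.6020° − 95.6073° = -0.0053°.
1° of latitude = 3600 × 30.92 = 111312 m.
ΔN = Δφ × 111312 = -545.4 m; ΔE = Δλ × 111312 × cos(-29.6155°) = -0.0053 × 111312 × 0.869361 = -512.9 m.
Distance = √(ΔE² + ΔN²) = √((-512.9)² + (-545.4)²) = 748.7 m.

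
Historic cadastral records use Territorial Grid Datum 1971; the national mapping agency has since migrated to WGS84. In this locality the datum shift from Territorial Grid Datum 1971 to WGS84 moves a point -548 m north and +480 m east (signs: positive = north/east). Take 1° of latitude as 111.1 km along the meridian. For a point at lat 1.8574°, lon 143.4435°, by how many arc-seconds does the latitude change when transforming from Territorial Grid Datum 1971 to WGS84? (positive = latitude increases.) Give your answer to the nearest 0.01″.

1° of latitude = 111.1 km, so Δφ = -548.0 / 111100 = -0.0049325° = -17.757″.

Δφ = -17.76″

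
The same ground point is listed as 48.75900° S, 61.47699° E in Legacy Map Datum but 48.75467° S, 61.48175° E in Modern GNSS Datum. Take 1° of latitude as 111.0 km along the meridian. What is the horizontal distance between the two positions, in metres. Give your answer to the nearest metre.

Δφ = -48.75467° − -48.75900° = +0.00433°; Δλ = 61.48175° − 61.47699° = +0.00476°.
ΔN = Δφ × 111000 = 480.6 m; ΔE = Δλ × 111000 × cos(-48.75900°) = +0.00476 × 111000 × 0.659228 = 348.3 m.
Distance = √(ΔE² + ΔN²) = √(348.3² + 480.6²) = 593.6 m.

594 m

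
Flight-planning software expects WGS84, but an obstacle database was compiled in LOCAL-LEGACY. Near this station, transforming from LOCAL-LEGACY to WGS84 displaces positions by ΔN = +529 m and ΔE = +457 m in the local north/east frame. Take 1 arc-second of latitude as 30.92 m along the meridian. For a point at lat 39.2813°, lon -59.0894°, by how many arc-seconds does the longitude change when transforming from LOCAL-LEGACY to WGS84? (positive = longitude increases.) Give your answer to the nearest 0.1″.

At latitude 39.2813°, cos φ = 0.774047.
1″ of longitude at this latitude = 30.92 × cos φ = 23.9335 m, so Δλ = 457.0 / 23.9335 = 19.095″.

Δλ = 19.1″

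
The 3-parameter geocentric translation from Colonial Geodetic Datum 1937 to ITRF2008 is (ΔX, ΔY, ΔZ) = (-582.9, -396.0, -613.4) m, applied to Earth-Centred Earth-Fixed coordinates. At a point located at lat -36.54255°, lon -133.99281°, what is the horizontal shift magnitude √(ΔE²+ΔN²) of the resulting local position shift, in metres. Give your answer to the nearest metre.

166 m

The local east axis at (φ, λ) is (−sin λ, cos λ, 0), so ΔE = −sin(-133.99281°)·(-582.9) + cos(-133.99281°)·(-396.0) = -144.31 m.
The local north axis is (−sin φ cos λ, −sin φ sin λ, cos φ), giving ΔN = 241.064 + 169.631 − 492.815 = -82.12 m.
Horizontal magnitude = √(ΔE² + ΔN²) = √((-144.31)² + (-82.12)²) = 166.04 m.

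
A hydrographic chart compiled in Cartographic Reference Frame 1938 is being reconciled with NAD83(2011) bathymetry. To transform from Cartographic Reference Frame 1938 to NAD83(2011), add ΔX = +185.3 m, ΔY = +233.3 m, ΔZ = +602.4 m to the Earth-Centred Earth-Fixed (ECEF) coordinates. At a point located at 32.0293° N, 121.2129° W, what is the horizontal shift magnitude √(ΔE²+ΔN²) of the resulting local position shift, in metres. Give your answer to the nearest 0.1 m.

668.5 m

At φ = 32.0293°, λ = -121.2129°: sin φ = 0.530353, cos φ = 0.847777, sin λ = -0.855248, cos λ = -0.518220.
ΔE = −sin λ·ΔX + cos λ·ΔY = −(-0.855248)·(185.3) + (-0.518220)·(233.3) = 37.58 m.
ΔN = −sin φ cos λ·ΔX − sin φ sin λ·ΔY + cos φ·ΔZ = −(0.530353)(-0.518220)(185.3) − (0.530353)(-0.855248)(233.3) + (0.847777)(602.4) = 667.45 m.
Horizontal magnitude = √(ΔE² + ΔN²) = √(37.58² + 667.45²) = 668.51 m.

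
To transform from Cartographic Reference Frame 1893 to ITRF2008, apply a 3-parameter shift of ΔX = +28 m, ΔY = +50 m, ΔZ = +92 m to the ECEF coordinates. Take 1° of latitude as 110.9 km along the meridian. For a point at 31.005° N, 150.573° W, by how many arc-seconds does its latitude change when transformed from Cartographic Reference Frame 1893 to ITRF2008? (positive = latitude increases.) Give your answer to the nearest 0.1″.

Δφ = 3.4″

sin φ = 0.515113, cos φ = 0.857122, sin λ = -0.491314, cos λ = -0.870982.
North component: ΔN = −sin φ cos λ·ΔX − sin φ sin λ·ΔY + cos φ·ΔZ = −(0.515113)(-0.870982)(28) − (0.515113)(-0.491314)(50) + (0.857122)(92) = 104.07 m.
1° of latitude spans 110900 m, so Δφ = 104.07 / 110900 × 3600 = 3.378″.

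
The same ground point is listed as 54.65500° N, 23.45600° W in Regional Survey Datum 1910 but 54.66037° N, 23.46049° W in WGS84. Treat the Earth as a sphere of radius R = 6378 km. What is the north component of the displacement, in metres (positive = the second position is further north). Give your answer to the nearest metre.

ΔN = 598 m

Δφ = 54.66037° − 54.65500° = +0.00537°; Δλ = -23.46049° − -23.45600° = -0.00449°.
1° along a meridian = πR/180 = 111317 m.
ΔN = Δφ × 111317 = 597.8 m; ΔE = Δλ × 111317 × cos(54.65500°) = -0.00449 × 111317 × 0.578498 = -289.1 m.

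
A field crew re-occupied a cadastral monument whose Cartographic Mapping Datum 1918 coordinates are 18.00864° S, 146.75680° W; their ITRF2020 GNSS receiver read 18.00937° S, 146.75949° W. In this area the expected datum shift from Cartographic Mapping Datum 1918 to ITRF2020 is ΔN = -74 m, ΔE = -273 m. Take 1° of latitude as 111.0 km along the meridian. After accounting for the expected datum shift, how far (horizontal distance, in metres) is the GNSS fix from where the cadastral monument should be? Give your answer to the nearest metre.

Observed coordinate differences: Δφ = -0.00073°, Δλ = -0.00269°.
Converting to metres (1° lat = 111000 m, cos φ = 0.951010): observed ΔN = -81.0 m, observed ΔE = -284.0 m.
Subtracting the expected shift leaves a residual of -81.0 − (-74) = -7.0 m north and -284.0 − (-273) = -11.0 m east.
Residual distance = √((-7.0)² + (-11.0)²) = 13.0 m.

13 m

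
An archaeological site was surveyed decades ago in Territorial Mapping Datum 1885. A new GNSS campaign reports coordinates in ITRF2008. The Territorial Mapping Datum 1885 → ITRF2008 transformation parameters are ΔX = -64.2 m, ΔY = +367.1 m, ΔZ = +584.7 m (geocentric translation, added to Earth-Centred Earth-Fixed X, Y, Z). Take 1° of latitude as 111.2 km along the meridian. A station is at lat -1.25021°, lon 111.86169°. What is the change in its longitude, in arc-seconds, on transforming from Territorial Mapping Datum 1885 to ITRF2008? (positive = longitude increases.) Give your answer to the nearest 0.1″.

Δλ = -2.5″

sin φ = -0.021819, cos φ = 0.999762, sin λ = 0.928085, cos λ = -0.372367.
East component: ΔE = −sin λ·ΔX + cos λ·ΔY = −(0.928085)(-64.2) + (-0.372367)(367.1) = -77.11 m.
1° of latitude spans 111200 m; at latitude φ, 1° of longitude spans that × cos φ = 111173.5 m, so Δλ = -77.11 / 111173.5 × 3600 = -2.497″.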